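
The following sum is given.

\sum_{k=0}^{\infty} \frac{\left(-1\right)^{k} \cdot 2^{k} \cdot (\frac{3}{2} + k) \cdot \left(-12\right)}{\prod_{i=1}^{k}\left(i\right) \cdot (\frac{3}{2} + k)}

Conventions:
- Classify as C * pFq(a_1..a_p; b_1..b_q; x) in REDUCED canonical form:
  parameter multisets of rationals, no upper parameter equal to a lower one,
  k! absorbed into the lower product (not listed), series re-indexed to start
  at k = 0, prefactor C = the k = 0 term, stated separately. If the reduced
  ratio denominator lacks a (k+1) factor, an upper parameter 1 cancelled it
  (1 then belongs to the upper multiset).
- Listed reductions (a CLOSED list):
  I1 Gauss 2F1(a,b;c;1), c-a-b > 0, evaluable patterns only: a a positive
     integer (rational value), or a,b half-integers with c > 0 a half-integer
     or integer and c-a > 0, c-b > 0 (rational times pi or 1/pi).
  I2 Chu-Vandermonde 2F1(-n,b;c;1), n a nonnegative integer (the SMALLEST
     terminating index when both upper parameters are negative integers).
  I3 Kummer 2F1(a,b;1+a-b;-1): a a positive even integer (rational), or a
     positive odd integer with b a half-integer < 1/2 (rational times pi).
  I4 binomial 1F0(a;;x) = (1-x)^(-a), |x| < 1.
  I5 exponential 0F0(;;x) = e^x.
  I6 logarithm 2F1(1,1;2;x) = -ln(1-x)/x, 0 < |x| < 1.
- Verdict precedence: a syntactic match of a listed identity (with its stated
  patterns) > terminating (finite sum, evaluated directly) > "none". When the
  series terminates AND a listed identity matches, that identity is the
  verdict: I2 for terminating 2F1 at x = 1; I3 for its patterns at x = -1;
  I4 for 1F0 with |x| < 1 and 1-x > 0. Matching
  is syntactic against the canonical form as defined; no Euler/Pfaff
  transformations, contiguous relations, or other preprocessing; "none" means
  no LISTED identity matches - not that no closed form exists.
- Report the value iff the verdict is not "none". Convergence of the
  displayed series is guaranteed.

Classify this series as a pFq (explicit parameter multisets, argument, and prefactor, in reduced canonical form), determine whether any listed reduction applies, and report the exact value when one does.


Canonical form: C = -12 times 0F0 with upper {-}, lower {-}, x = -2. Verdict: exponential (I5) fires (the 0F0 exponential series at x = -2). Hence: \left(-12\right) \cdot e^{-2}.

First insight: from the first term -12: the product of the first k integers (C = -12, x = -2) is k!.
Step ratio: r(k) = -2 * 1 / [(k+1)] - poly over poly, x = -2 from leading terms; C = -12 at k = 0.


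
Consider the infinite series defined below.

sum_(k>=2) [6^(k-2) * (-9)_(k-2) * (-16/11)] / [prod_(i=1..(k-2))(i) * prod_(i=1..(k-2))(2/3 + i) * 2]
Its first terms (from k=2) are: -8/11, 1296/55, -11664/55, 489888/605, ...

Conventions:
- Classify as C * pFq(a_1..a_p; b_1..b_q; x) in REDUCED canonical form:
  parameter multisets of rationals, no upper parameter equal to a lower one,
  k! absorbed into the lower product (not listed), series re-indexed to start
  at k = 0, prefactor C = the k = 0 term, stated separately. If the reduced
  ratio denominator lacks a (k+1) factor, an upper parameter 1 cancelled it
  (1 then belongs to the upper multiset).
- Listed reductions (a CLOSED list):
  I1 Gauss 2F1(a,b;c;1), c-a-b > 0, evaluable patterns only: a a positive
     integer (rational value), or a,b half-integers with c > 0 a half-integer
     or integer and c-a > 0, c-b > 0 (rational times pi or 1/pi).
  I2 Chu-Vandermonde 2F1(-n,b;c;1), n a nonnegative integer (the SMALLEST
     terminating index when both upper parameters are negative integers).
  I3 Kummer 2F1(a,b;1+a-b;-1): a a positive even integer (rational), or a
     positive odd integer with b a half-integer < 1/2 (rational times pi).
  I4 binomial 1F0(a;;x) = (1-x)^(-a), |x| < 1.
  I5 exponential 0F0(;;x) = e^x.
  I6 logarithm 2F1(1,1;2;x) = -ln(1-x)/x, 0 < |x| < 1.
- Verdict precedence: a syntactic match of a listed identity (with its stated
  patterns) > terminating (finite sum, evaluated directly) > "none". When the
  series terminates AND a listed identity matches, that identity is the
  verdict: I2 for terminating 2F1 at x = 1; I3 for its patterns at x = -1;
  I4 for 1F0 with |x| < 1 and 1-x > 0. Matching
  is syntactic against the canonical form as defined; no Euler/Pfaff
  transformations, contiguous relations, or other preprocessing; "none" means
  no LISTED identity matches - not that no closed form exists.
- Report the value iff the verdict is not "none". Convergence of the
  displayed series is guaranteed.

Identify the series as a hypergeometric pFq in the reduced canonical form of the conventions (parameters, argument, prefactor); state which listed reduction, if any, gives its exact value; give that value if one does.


Classification (C = -8/11): 1F1 with upper {-9}, lower {5/3}, argument x = 6. Verdict: terminating. With -9 upstairs the series is a 10-term polynomial sum; evaluated term by term. Sum: -4823432/7982975.

Structural cue: t_0 = -8/11 here, and the constant factors (C = -8/11) combine into one prefactor.
Adjacent-term ratio: r(k) = 6 * (k-9) / [(k+5/3) (k+1)] ; factor over Q: parameters, x = 6, and C = -8/11.


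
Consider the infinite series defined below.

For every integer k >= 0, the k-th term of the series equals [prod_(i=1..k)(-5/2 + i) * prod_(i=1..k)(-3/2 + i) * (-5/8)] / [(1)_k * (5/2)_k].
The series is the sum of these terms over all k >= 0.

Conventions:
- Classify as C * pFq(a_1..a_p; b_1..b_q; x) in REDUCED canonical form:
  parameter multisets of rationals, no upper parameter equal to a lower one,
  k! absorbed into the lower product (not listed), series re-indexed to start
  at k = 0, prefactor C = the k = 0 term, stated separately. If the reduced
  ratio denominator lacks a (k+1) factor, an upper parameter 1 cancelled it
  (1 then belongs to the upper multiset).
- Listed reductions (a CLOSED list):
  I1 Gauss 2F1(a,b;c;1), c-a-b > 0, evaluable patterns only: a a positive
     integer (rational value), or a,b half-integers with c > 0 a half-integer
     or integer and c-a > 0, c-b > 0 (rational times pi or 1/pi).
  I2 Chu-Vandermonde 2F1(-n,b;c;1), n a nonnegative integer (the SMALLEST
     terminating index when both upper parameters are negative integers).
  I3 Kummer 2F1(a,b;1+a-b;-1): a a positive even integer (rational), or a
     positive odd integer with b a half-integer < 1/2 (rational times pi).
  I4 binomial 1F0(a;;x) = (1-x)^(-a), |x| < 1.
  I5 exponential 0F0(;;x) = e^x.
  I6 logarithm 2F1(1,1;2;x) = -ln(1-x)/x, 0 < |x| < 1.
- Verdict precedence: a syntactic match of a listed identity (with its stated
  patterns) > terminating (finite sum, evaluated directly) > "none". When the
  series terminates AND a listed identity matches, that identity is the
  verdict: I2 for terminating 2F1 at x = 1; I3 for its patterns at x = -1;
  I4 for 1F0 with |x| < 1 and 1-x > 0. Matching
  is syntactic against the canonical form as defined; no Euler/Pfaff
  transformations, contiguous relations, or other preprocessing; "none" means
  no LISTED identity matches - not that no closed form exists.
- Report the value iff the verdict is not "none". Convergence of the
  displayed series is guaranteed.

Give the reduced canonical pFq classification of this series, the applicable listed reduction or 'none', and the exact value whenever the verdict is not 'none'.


The series (x = 1) is 2F1: upper {-3/2, -1/2}, lower {5/2}, prefactor -5/8. Verdict at x = 1: Gauss's theorem I1 (half-integer case) matches (x = 1; upper {-3/2, -1/2} half-integers, c = 5/2 in the evaluable pattern). Value: (-525/2048) * pi.

Structural cue: t_0 being -5/8, (1)_k (C = -5/8) is k! itself.
Ratio: r(k) = 1 * (k-3/2) (k-1/2) / [(k+5/2) (k+1)] - poly over poly, x = 1 from leading terms; C = -5/8 at k = 0.


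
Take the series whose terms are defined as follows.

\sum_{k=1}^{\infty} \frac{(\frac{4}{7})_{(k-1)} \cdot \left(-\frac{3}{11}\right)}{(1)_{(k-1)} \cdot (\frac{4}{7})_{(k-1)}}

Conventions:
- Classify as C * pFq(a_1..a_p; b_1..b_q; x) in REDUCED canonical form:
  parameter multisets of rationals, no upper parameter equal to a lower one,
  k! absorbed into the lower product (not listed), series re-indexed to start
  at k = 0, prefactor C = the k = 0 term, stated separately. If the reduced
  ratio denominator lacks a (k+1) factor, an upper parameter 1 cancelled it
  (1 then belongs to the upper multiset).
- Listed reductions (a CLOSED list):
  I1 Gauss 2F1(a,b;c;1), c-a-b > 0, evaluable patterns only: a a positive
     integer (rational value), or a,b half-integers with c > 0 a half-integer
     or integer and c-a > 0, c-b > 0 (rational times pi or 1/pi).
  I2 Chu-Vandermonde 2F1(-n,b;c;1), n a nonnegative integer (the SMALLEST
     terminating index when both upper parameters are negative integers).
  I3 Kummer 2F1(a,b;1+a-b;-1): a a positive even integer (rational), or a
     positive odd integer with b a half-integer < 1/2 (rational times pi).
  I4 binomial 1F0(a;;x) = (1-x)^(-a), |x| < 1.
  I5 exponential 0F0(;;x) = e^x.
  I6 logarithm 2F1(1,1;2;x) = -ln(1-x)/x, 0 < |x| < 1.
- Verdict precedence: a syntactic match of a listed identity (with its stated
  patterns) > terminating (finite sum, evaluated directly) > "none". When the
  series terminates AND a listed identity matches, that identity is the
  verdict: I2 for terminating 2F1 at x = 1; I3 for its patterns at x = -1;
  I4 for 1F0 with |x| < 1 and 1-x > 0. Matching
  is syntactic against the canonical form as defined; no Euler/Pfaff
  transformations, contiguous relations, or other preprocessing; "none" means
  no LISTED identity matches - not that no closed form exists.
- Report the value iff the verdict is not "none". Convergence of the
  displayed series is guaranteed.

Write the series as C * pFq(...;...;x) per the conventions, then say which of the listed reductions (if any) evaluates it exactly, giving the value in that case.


Key observation: x = 1 and the parameter 4/7 appears in both the upper and lower lists and cancels.
Ratio: r(k) = 1 * 1 / [(k+1)] - poly over poly, x = 1 from leading terms; C = -\frac{3}{11} at k = 0.

x = 1 here; the reduced form reads 0F0, upper {-}, lower {-}, C = -\frac{3}{11}. Verdict (x = 1): the exponential series (I5) applies (the 0F0 exponential series at x = 1). Its exact value is \left(-\frac{3}{11}\right) \cdot e^{1}.


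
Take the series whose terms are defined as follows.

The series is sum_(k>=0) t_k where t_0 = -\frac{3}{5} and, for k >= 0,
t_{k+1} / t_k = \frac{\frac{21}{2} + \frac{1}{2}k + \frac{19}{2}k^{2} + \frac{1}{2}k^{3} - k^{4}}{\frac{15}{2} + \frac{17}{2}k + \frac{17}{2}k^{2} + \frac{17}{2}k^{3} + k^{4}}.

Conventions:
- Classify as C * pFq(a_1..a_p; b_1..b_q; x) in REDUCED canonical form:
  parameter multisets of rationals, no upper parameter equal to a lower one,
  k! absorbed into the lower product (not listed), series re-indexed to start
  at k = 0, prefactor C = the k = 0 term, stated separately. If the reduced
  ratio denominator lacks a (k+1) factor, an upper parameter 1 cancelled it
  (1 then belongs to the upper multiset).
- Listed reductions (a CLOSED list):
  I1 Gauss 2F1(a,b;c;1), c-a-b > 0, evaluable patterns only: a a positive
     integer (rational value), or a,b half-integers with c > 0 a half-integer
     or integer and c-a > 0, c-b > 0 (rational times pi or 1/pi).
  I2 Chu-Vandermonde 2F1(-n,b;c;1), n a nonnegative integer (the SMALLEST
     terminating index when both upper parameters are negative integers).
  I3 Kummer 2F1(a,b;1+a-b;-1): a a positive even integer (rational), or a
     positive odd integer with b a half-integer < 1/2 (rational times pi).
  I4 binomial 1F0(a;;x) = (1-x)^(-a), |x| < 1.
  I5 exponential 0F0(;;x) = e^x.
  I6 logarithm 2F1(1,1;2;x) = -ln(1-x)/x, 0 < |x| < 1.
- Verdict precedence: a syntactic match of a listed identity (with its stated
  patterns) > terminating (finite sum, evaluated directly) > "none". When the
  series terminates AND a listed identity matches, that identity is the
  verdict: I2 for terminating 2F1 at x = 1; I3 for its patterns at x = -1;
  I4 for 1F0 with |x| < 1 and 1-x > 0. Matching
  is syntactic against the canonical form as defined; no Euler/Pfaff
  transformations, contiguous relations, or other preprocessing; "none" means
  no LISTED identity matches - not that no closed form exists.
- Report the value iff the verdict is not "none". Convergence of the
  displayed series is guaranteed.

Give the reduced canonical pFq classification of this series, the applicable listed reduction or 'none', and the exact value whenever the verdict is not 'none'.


The tell: x = -1 and roots of the ratio polynomials (prefactor -3/5) are the negated parameters.
Term ratio: r(k) = -1 * (k-\frac{7}{2}) (k+3) / [(k+\frac{15}{2}) (k+1)] - poly over poly, x = -1 from leading terms; C = -\frac{3}{5} at k = 0.

With C = -\frac{3}{5}: the canonical form is 2F1(-\frac{7}{2}, 3; \frac{15}{2}; -1). Verdict (x = -1): the Kummer evaluation I3 applies (x = -1; c = \frac{15}{2} equals 1+a-b for upper {-\frac{7}{2}, 3}: listed pattern). Hence: \left(-\frac{27027}{40960}\right) \cdot \pi.


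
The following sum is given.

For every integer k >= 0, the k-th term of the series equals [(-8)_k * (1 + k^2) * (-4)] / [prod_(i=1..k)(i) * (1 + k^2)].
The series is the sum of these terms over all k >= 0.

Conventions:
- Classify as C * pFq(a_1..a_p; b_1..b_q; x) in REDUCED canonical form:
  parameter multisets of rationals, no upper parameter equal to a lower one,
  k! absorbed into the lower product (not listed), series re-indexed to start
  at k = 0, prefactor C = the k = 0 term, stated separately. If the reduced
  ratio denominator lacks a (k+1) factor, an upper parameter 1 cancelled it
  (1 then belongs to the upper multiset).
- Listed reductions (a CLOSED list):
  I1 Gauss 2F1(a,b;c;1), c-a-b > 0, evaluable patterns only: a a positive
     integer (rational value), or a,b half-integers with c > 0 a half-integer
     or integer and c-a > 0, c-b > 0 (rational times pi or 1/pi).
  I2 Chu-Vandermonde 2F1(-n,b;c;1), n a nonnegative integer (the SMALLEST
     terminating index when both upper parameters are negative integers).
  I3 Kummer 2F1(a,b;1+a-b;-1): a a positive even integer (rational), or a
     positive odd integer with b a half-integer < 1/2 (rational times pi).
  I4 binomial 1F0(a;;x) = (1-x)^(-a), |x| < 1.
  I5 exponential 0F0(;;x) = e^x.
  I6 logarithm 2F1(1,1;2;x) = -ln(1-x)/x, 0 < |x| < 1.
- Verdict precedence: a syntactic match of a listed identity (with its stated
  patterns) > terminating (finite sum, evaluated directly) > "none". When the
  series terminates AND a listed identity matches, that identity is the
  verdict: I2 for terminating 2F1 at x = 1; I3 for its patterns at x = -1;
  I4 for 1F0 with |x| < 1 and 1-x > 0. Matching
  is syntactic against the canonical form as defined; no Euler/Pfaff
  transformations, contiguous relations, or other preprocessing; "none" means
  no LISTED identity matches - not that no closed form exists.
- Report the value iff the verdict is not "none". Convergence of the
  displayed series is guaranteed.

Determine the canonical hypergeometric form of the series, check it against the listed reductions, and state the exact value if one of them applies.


Canonical form: C = -4 times 1F0 with upper {-8}, lower {-}, x = 1. Verdict: terminating - upper parameter -8 makes this a finite sum (last index 8), evaluated exactly. Value: 0.

First insight: from the first term -4: the product of the first k integers (C = -4) is k!.
Step ratio: r(k) = 1 * (k-8) / [(k+1)] ; factor over Q: parameters, x = 1, and C = -4.


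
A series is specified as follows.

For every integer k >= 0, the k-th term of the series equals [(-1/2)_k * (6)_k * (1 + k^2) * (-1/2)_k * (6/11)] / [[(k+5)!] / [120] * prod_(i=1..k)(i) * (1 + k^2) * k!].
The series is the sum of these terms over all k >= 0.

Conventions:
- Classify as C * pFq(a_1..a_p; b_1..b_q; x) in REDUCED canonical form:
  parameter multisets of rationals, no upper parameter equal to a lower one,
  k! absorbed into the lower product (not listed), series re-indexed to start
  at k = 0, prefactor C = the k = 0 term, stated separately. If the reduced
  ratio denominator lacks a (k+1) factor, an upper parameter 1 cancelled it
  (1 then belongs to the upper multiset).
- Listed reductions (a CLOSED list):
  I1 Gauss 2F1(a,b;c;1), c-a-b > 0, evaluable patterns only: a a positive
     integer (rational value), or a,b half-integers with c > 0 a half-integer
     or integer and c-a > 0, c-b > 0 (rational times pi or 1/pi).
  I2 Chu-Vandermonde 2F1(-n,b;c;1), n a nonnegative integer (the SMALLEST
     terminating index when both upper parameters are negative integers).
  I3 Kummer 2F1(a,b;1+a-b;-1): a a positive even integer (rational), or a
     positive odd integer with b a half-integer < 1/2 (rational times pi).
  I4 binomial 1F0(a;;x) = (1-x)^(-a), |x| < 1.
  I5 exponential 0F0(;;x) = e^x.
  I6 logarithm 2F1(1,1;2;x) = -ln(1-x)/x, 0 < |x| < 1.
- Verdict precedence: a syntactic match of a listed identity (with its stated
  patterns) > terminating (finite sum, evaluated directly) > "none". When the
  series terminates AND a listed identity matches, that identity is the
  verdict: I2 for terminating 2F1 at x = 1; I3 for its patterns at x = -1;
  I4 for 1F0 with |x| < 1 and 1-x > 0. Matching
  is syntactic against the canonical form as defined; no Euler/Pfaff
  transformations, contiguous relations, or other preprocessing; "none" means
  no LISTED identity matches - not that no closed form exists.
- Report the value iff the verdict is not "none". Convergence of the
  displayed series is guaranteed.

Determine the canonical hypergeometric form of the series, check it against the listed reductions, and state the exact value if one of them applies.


Canonical form: C = 6/11 times 2F1 with upper {-1/2, -1/2}, lower {1}, x = 1. Verdict: this is the half-integer Gauss pattern (I1) (x = 1; upper {-1/2, -1/2} half-integers, c = 1 in the evaluable pattern). Exact value: (24/11) / pi.

Structural cue: x = 1 and k^2 + 1 divides numerator and denominator alike; prefactor 6/11 after cancelling.
Adjacent-term ratio: r(k) = 1 * (k-1/2) (k-1/2) / [(k+1) (k+1)] - rational in k. x = 1; t_0 = 6/11; negate the roots.


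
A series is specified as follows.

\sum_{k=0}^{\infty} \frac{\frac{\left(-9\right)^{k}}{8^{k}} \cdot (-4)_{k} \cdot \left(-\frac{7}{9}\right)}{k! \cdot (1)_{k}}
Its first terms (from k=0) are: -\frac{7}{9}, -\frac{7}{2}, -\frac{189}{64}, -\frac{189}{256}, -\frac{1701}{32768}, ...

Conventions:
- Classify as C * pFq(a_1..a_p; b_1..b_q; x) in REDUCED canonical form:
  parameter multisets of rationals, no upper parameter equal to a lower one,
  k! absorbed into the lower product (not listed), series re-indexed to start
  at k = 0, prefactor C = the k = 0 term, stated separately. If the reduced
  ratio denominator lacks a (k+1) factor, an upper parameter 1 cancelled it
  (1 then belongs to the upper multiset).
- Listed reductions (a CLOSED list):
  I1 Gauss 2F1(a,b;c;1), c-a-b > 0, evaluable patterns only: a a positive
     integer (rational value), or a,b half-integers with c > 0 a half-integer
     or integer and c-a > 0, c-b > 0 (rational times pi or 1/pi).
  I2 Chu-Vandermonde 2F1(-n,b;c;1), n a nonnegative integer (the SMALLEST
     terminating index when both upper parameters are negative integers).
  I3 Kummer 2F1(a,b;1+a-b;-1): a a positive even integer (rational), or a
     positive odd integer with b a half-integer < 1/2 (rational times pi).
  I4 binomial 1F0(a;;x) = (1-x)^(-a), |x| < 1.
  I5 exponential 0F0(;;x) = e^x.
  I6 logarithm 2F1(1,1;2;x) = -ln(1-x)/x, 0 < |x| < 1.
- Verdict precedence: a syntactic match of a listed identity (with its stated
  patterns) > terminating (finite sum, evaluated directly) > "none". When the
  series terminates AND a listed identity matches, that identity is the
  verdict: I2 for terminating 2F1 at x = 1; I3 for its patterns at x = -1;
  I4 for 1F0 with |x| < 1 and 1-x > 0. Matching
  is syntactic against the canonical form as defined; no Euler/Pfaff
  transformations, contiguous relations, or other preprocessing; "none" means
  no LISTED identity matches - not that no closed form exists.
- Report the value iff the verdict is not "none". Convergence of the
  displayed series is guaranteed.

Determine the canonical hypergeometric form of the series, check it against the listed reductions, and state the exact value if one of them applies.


Canonical form: C = -\frac{7}{9} times 1F1 with upper {-4}, lower {1}, x = -\frac{9}{8}. Verdict: terminating. With -4 upstairs the series is a 5-term polynomial sum; evaluated term by term. Sum: -\frac{2365517}{294912}.

First insight: from the first term -\frac{7}{9}: the two geometric factors (C = -7/9) combine into one argument.
Step ratio: r(k) = -\frac{9}{8} * (k-4) / [(k+1) (k+1)] - rational; roots negated = parameters, x = -\frac{9}{8}, C = -\frac{7}{9}.


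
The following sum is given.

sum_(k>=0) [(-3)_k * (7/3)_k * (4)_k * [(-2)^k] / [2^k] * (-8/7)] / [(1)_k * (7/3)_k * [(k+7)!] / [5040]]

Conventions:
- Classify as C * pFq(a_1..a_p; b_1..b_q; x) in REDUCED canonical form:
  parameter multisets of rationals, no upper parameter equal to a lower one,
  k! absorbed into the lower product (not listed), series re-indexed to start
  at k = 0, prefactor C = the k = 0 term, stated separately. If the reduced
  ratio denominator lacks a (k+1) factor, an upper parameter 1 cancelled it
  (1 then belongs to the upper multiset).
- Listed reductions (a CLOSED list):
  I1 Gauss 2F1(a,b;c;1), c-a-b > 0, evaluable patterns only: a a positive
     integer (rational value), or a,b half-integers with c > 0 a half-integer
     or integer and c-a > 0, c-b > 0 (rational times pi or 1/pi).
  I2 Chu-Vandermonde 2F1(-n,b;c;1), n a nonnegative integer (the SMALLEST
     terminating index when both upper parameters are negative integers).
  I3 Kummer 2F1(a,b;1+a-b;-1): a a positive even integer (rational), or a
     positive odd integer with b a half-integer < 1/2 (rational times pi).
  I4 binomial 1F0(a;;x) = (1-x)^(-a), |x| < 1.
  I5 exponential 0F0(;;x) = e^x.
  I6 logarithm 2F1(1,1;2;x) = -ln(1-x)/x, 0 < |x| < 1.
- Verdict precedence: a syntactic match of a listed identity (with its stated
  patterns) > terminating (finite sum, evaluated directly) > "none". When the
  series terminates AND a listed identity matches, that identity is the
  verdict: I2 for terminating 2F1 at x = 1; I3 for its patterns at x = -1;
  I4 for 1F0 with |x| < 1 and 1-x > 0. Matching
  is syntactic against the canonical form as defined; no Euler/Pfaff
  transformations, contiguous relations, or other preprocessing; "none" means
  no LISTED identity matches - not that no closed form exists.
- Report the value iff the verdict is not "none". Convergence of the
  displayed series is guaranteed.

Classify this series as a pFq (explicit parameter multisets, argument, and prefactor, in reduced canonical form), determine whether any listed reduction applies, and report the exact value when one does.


x = -1 here; the reduced form reads 2F1, upper {-3, 4}, lower {8}, C = -8/7. Verdict: the Kummer evaluation I3 fires (x = -1; c = 8 equals 1+a-b for upper {-3, 4}: listed pattern). Value: -4.

Key observation: with t_0 = -8/7, (1)_k (prefactor -8/7) is k! itself.
Consecutive-term ratio: r(k) = (-1) * (k-3) (k+4) / [(k+8) (k+1)] ; factor over Q: parameters, x = (-1), and C = -8/7.


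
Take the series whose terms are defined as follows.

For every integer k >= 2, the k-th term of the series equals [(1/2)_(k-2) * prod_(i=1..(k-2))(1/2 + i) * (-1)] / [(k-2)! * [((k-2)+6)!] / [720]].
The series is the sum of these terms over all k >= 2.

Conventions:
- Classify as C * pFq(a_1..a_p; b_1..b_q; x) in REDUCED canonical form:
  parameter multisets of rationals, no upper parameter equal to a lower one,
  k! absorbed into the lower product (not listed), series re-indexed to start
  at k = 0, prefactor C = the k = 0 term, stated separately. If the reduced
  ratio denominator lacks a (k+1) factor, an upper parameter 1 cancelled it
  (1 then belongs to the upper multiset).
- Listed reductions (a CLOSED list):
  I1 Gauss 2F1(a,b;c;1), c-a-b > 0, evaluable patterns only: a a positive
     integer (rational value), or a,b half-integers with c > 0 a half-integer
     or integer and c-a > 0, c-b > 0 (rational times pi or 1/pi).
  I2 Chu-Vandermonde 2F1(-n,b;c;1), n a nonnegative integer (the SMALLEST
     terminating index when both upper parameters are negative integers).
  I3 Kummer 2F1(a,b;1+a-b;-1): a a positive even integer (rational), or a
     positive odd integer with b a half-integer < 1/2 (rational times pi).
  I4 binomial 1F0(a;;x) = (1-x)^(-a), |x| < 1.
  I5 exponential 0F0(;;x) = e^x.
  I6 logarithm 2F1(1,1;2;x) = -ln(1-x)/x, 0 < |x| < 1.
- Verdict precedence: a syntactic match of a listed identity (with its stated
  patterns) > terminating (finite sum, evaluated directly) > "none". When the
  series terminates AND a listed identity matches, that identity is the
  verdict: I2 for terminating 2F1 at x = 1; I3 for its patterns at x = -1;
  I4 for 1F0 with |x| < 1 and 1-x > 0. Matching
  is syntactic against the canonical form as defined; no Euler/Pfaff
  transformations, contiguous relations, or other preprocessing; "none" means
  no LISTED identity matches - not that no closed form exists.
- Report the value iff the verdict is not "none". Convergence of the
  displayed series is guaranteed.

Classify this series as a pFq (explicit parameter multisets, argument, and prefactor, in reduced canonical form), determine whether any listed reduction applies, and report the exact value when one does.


This is -1 * 2F1(1/2, 3/2; 7; 1) in reduced canonical form. Verdict: Gauss (I1, half-integer pattern) fires (x = 1; upper {1/2, 3/2} half-integers, c = 7 in the evaluable pattern). Its exact value is (-262144/72765) / pi.

Key step: t_0 being -1, the denominator's factorial ratio (C = -1) is a lower Pochhammer.
Adjacent-term ratio: r(k) = 1 * (k+1/2) (k+3/2) / [(k+7) (k+1)] - rational in k, leading ratio 1; with t_0 = -1, classification follows.


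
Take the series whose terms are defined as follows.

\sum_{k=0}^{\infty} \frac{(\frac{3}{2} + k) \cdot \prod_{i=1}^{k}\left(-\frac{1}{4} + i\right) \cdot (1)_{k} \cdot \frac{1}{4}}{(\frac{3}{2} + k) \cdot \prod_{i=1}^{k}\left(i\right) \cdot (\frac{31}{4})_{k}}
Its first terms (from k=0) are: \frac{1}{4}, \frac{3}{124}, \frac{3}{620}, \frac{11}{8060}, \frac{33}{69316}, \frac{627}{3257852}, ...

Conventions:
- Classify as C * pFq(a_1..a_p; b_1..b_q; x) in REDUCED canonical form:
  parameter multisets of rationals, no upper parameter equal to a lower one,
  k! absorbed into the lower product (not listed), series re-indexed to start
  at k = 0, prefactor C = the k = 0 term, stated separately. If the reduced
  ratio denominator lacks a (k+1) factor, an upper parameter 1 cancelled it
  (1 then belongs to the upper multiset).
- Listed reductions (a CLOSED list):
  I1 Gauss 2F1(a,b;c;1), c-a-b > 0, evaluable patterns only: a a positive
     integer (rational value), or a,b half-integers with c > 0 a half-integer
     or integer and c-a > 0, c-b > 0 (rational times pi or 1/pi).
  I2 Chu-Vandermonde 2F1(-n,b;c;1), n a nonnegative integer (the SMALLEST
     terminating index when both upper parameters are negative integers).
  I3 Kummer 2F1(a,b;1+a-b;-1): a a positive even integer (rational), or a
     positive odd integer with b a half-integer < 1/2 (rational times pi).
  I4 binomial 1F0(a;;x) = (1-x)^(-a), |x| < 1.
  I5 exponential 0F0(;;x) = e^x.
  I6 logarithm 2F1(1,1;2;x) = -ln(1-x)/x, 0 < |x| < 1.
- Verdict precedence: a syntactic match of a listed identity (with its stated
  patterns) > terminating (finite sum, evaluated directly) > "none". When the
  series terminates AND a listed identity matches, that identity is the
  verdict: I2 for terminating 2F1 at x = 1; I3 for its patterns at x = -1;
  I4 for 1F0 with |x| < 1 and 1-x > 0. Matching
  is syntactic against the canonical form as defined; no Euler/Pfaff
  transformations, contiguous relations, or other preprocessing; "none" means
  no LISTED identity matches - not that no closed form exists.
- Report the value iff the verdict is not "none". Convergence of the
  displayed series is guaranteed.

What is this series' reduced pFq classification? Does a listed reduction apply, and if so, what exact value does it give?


Reduced: x = 1, 2F1, upper = {\frac{3}{4}, 1}, lower = {\frac{31}{4}}, C = \frac{1}{4}. Verdict: the Gauss summation I1 matches (x = 1: the Gamma ratio telescopes since c-a-b = 6 > 0 and a = 1 in Z>0). Exact value: \frac{9}{32}.

Structural cue: t_0 being \frac{1}{4}, the product of the first k integers (C = 1/4) is k!.
Term ratio: r(k) = 1 * (k+\frac{3}{4}) (k+1) / [(k+\frac{31}{4}) (k+1)] - rational in k. x = 1; t_0 = \frac{1}{4}; negate the roots.


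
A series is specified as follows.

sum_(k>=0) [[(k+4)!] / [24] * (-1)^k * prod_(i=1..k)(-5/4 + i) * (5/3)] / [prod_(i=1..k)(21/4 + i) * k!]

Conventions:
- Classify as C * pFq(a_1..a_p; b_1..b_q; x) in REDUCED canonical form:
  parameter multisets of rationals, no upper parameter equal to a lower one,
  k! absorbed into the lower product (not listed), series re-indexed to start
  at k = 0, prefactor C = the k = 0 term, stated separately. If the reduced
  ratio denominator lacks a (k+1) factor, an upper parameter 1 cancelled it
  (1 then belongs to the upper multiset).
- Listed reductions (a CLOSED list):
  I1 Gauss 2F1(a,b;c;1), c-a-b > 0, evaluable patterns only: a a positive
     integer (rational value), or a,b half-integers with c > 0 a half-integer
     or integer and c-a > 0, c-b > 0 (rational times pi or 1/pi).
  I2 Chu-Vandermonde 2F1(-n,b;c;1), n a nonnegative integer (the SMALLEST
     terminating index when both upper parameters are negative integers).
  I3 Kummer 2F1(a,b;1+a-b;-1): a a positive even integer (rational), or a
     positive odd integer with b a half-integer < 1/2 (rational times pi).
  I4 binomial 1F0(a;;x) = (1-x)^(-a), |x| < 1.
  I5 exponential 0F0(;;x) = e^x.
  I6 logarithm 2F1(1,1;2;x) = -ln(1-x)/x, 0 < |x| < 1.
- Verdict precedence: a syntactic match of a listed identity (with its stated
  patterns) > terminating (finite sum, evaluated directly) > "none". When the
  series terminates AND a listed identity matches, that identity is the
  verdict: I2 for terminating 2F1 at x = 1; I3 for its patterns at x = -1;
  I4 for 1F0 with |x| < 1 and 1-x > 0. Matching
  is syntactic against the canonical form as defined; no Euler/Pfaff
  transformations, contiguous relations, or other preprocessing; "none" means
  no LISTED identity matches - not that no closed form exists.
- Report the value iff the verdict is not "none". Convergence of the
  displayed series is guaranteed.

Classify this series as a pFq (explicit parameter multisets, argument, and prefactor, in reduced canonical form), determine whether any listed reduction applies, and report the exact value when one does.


Prefactor 5/3, argument -1: 2F1 with upper {-1/4, 5} over lower {25/4}. Verdict: no listed reduction: x = -1 and upper {-1/4, 5} fail every I1-I6 pattern.

Structural cue: t_0 = 5/3 here, and the factorial ratio (C = 5/3) (k+a-1)!/(a-1)! is a rising factorial (a)_k.
Ratio: r(k) = (-1) * (k-1/4) (k+5) / [(k+25/4) (k+1)] - rational in k. x = (-1); t_0 = 5/3; negate the roots.


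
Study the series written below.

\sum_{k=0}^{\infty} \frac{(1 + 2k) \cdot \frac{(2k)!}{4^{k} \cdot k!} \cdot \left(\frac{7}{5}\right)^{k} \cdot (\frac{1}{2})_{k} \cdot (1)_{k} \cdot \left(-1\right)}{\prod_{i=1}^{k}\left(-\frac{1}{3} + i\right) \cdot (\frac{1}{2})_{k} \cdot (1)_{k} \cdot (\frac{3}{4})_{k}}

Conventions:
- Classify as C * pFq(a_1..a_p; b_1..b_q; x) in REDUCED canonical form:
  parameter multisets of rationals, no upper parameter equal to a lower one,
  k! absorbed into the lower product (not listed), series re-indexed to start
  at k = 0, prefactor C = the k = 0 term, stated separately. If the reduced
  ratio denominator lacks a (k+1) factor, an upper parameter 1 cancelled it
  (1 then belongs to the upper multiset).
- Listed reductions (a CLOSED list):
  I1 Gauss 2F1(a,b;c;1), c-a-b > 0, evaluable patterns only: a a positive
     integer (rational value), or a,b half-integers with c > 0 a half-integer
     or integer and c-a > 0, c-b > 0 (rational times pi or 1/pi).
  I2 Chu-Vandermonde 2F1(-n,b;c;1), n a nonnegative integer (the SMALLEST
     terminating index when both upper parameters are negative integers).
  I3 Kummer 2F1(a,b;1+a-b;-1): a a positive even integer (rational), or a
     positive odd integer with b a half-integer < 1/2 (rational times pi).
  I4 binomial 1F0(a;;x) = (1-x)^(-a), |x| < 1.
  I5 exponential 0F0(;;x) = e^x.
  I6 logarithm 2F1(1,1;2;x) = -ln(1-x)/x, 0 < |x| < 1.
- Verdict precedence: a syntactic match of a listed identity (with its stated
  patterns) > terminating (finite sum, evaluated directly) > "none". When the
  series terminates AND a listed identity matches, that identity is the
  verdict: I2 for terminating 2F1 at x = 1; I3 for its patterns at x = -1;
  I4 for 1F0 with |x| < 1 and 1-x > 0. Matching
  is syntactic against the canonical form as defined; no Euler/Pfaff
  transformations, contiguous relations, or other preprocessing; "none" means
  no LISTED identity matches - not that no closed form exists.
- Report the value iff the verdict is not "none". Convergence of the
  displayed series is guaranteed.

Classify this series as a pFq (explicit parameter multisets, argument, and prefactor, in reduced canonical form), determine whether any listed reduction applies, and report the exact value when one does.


At argument \frac{7}{5}: a 2F2 with upper {1, \frac{3}{2}}, lower {\frac{2}{3}, \frac{3}{4}}, scaled by C = -1. Verdict: none (x = \frac{7}{5}): each listed identity misses the multisets {1, \frac{3}{2}} ; {\frac{2}{3}, \frac{3}{4}}.

Key step: t_0 = -1 here, and (1)_k (C = -1) is k! itself.
Adjacent-term ratio: r(k) = \frac{7}{5} * (k+1) (k+\frac{3}{2}) / [(k+\frac{2}{3}) (k+\frac{3}{4}) (k+1)] ; factor over Q: parameters, x = \frac{7}{5}, and C = -1.


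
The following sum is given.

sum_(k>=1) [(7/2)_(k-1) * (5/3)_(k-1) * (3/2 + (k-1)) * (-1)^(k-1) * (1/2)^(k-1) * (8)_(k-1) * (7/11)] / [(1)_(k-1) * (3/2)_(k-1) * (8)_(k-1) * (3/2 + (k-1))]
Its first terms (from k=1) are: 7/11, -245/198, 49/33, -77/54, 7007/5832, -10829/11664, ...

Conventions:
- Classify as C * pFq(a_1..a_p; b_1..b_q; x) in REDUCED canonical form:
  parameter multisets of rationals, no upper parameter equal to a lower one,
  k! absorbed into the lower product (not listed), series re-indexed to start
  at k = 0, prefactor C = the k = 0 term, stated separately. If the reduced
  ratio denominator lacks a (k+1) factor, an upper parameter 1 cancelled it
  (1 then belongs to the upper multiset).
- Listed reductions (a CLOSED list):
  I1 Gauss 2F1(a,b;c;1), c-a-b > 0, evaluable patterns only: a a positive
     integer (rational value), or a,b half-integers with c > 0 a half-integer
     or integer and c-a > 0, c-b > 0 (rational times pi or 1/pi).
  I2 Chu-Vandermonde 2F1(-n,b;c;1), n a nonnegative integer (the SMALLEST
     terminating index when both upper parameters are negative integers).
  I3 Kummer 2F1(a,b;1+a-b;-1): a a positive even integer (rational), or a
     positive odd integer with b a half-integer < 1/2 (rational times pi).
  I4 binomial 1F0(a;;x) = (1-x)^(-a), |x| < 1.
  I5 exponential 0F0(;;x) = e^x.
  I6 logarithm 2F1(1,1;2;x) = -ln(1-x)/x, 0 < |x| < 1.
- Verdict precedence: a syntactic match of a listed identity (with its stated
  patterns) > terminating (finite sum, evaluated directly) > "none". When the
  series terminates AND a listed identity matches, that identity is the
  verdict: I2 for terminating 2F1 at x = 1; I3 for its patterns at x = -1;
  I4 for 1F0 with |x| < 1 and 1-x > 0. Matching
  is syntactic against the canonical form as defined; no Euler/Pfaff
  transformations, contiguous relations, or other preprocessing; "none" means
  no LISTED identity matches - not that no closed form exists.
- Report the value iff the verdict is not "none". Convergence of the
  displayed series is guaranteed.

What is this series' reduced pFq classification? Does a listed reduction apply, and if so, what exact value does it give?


Prefactor 7/11, argument -1/2: 2F1 with upper {5/3, 7/2} over lower {3/2}. Verdict: none. A 2F1 with upper {5/3, 7/2} fits none of I1-I6 at x = -1/2; the sum runs forever.

First insight: from the first term 7/11: striking the common factor k + 3/2 reduces the term (prefactor 7/11).
Term ratio: r(k) = (-1/2) * (k+5/3) (k+7/2) / [(k+3/2) (k+1)] - rational in k. x = (-1/2); t_0 = 7/11; negate the roots.


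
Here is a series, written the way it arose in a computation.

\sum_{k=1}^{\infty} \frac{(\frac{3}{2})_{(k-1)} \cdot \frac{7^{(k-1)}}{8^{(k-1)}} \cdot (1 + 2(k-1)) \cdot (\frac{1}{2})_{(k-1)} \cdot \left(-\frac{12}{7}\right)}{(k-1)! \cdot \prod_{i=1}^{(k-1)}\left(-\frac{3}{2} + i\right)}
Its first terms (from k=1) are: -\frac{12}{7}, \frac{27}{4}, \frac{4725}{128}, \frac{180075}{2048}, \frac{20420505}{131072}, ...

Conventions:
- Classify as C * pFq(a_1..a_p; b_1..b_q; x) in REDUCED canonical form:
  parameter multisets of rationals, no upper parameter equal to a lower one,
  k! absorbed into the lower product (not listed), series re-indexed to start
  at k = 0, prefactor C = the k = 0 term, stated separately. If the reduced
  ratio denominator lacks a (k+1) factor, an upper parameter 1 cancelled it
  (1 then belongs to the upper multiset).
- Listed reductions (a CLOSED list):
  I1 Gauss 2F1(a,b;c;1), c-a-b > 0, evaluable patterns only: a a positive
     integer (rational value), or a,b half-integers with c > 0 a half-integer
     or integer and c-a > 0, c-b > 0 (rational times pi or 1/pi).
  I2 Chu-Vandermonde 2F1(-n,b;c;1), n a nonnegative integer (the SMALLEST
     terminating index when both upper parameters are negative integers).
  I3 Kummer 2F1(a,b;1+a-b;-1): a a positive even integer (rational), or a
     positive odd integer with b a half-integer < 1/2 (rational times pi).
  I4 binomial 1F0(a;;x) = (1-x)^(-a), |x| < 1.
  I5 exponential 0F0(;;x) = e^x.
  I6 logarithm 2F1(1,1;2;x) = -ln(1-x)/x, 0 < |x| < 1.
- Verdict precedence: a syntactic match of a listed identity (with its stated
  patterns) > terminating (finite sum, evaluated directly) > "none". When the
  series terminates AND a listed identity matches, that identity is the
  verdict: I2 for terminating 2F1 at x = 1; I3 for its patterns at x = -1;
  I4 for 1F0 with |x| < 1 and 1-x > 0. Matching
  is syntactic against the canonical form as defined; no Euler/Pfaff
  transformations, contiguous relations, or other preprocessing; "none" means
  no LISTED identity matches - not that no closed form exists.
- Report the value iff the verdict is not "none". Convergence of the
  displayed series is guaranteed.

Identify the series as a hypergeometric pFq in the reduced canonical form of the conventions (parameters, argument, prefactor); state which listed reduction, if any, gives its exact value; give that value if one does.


Classification (C = -\frac{12}{7}): 2F1 with upper {\frac{3}{2}, \frac{3}{2}}, lower {-\frac{1}{2}}, argument x = \frac{7}{8}. Verdict: none. A 2F1 with upper {\frac{3}{2}, \frac{3}{2}} fits none of I1-I6 at x = \frac{7}{8}; the sum runs forever.

Key observation: with t_0 = -\frac{12}{7}, the (2k+1) factor (prefactor -12/7) shifts (1/2)_k to (3/2)_k.
Adjacent-term ratio: r(k) = \frac{7}{8} * (k+\frac{3}{2}) (k+\frac{3}{2}) / [(k-\frac{1}{2}) (k+1)] - rational; roots negated = parameters, x = \frac{7}{8}, C = -\frac{12}{7}.


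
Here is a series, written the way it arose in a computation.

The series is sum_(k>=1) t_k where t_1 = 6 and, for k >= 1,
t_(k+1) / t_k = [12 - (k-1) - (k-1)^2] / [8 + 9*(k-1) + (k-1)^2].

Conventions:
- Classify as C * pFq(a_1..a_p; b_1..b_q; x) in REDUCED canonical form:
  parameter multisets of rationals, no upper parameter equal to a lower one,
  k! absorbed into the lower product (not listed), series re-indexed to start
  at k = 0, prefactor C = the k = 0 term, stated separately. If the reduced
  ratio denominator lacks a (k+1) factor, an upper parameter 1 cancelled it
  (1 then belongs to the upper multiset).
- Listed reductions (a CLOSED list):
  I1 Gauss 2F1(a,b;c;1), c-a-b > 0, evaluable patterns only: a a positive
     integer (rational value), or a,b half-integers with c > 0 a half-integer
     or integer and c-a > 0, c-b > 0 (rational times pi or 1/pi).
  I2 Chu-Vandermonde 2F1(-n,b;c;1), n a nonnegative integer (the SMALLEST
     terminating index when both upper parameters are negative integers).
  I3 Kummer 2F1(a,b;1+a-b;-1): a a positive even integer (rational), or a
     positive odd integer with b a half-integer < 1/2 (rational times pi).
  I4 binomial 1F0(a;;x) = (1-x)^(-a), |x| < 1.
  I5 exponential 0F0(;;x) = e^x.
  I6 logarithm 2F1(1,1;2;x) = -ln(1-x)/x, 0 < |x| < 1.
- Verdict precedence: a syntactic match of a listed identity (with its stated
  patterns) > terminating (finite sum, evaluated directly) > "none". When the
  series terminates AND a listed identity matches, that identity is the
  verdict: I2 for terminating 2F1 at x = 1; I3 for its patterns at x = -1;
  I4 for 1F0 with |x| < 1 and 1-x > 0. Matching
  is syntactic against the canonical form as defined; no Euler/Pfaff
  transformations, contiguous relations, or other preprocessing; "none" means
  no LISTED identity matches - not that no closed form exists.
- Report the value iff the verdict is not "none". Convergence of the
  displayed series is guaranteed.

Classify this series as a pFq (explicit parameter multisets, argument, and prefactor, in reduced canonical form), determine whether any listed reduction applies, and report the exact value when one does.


Prefactor 6, argument -1: 2F1 with upper {-3, 4} over lower {8}. Verdict: Kummer's theorem (I3) fires (x = -1; c = 8 equals 1+a-b for upper {-3, 4}: listed pattern). Its exact value is 21.

The tell: with t_0 = 6, roots of the ratio polynomials (C = 6) are the negated parameters.
Step ratio: r(k) = (-1) * (k-3) (k+4) / [(k+8) (k+1)] ; factor over Q: parameters, x = (-1), and C = 6.
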